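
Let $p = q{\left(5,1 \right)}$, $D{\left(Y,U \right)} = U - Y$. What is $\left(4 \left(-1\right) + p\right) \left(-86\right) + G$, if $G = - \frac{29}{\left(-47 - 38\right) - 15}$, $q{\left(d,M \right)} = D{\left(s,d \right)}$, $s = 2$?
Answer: $\frac{8629}{100} \approx 86.29$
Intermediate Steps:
$q{\left(d,M \right)} = -2 + d$ ($q{\left(d,M \right)} = d - 2 = -2 + d$)
$p = 3$ ($p = -2 + 5 = 3$)
$G = \frac{29}{100}$ ($G = - \frac{29}{-85 - 15} = - \frac{29}{-100} = \left(-29\right) \left(- \frac{1}{100}\right) = \frac{29}{100} \approx 0.29$)
$\left(4 \left(-1\right) + p\right) \left(-86\right) + G = \left(4 \left(-1\right) + 3\right) \left(-86\right) + \frac{29}{100} = \left(-4 + 3\right) \left(-86\right) + \frac{29}{100} = \left(-1\right) \left(-86\right) + \frac{29}{100} = 86 + \frac{29}{100} = \frac{8629}{100}$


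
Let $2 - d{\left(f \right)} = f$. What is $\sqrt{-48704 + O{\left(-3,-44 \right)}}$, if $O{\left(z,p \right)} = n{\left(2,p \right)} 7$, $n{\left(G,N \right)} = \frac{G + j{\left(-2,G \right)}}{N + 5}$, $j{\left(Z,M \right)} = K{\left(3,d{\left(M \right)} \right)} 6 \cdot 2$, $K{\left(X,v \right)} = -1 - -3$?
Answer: $\frac{i \sqrt{438378}}{3} \approx 220.7 i$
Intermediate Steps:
$d{\left(f \right)} = 2 - f$
$K{\left(X,v \right)} = 2$ ($K{\left(X,v \right)} = -1 + 3 = 2$)
$j{\left(Z,M \right)} = 24$ ($j{\left(Z,M \right)} = 2 \cdot 6 \cdot 2 = 12 \cdot 2 = 24$)
$n{\left(G,N \right)} = \frac{24 + G}{5 + N}$ ($n{\left(G,N \right)} = \frac{G + 24}{N + 5} = \frac{24 + G}{5 + N}$)
$O{\left(z,p \right)} = \frac{182}{5 + p}$ ($O{\left(z,p \right)} = \frac{24 + 2}{5 + p} 7 = \frac{1}{5 + p} 26 \cdot 7 = \frac{26}{5 + p} 7 = \frac{182}{5 + p}$)
$\sqrt{-48704 + O{\left(-3,-44 \right)}} = \sqrt{-48704 + \frac{182}{5 - 44}} = \sqrt{-48704 + \frac{182}{-39}} = \sqrt{-48704 + 182 \left(- \frac{1}{39}\right)} = \sqrt{-48704 - \frac{14}{3}} = \sqrt{- \frac{146126}{3}} = \frac{i \sqrt{438378}}{3}$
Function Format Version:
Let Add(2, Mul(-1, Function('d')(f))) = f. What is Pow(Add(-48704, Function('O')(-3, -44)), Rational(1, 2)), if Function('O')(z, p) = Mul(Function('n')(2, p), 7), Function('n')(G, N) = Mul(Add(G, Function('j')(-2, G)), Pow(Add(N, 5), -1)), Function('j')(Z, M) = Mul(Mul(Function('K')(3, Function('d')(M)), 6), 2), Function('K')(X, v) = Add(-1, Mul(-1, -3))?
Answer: Mul(Rational(1, 3), I, Pow(438378, Rational(1, 2))) ≈ Mul(220.70, I)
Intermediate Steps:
Function('d')(f) = Add(2, Mul(-1, f))
Function('K')(X, v) = 2 (Function('K')(X, v) = Add(-1, 3) = 2)
Function('j')(Z, M) = 24 (Function('j')(Z, M) = Mul(Mul(2, 6), 2) = Mul(12, 2) = 24)
Function('n')(G, N) = Mul(Pow(Add(5, N), -1), Add(24, G)) (Function('n')(G, N) = Mul(Add(G, 24), Pow(Add(N, 5), -1)) = Mul(Add(24, G), Pow(Add(5, N), -1)) = Mul(Pow(Add(5, N), -1), Add(24, G)))
Function('O')(z, p) = Mul(182, Pow(Add(5, p), -1)) (Function('O')(z, p) = Mul(Mul(Pow(Add(5, p), -1), Add(24, 2)), 7) = Mul(Mul(Pow(Add(5, p), -1), 26), 7) = Mul(Mul(26, Pow(Add(5, p), -1)), 7) = Mul(182, Pow(Add(5, p), -1)))
Pow(Add(-48704, Function('O')(-3, -44)), Rational(1, 2)) = Pow(Add(-48704, Mul(182, Pow(Add(5, -44), -1))), Rational(1, 2)) = Pow(Add(-48704, Mul(182, Pow(-39, -1))), Rational(1, 2)) = Pow(Add(-48704, Mul(182, Rational(-1, 39))), Rational(1, 2)) = Pow(Add(-48704, Rational(-14, 3)), Rational(1, 2)) = Pow(Rational(-146126, 3), Rational(1, 2)) = Mul(Rational(1, 3), I, Pow(438378, Rational(1, 2)))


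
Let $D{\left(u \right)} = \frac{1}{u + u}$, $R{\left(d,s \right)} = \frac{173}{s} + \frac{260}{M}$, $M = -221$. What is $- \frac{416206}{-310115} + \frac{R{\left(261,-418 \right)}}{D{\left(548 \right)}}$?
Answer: $- \frac{1919047289102}{1101838595} \approx -1741.7$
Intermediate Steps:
$R{\left(d,s \right)} = - \frac{20}{17} + \frac{173}{s}$ ($R{\left(d,s \right)} = \frac{173}{s} + \frac{260}{-221} = \frac{173}{s} + 260 \left(- \frac{1}{221}\right) = \frac{173}{s} - \frac{20}{17} = - \frac{20}{17} + \frac{173}{s}$)
$D{\left(u \right)} = \frac{1}{2 u}$
$- \frac{416206}{-310115} + \frac{R{\left(261,-418 \right)}}{D{\left(548 \right)}} = - \frac{416206}{-310115} + \frac{- \frac{20}{17} + \frac{173}{-418}}{\frac{1}{2} \cdot \frac{1}{548}} = \left(-416206\right) \left(- \frac{1}{310115}\right) + \frac{- \frac{20}{17} + 173 \left(- \frac{1}{418}\right)}{\frac{1}{2} \cdot \frac{1}{548}} = \frac{416206}{310115} + \left(- \frac{20}{17} - \frac{173}{418}\right) \frac{1}{\frac{1}{1096}} = \frac{416206}{310115} - \frac{6192948}{3553} = - \frac{1919047289102}{1101838595}$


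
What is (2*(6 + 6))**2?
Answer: 576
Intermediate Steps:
(2*(6 + 6))**2 = (2*12)**2 = 24**2 = 576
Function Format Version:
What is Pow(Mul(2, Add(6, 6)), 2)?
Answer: 576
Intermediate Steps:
Pow(Mul(2, Add(6, 6)), 2) = Pow(Mul(2, 12), 2) = Pow(24, 2) = 576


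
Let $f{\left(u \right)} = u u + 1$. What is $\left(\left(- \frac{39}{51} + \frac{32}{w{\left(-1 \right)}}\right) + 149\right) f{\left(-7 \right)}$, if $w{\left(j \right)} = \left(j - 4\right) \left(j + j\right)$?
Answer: $\frac{128720}{17} \approx 7571.8$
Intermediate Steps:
$f{\left(u \right)} = 1 + u^{2}$ ($f{\left(u \right)} = u^{2} + 1 = 1 + u^{2}$)
$w{\left(j \right)} = 2 j \left(-4 + j\right)$ ($w{\left(j \right)} = \left(-4 + j\right) 2 j = 2 j \left(-4 + j\right)$)
$\left(\left(- \frac{39}{51} + \frac{32}{w{\left(-1 \right)}}\right) + 149\right) f{\left(-7 \right)} = \left(\left(- \frac{39}{51} + \frac{32}{2 \left(-1\right) \left(-4 - 1\right)}\right) + 149\right) \left(1 + \left(-7\right)^{2}\right) = \left(\left(\left(-39\right) \frac{1}{51} + \frac{32}{2 \left(-1\right) \left(-5\right)}\right) + 149\right) \left(1 + 49\right) = \left(\left(- \frac{13}{17} + \frac{32}{10}\right) + 149\right) 50 = \left(\left(- \frac{13}{17} + 32 \cdot \frac{1}{10}\right) + 149\right) 50 = \left(\left(- \frac{13}{17} + \frac{16}{5}\right) + 149\right) 50 = \left(\frac{207}{85} + 149\right) 50 = \frac{12872}{85} \cdot 50 = \frac{128720}{17}$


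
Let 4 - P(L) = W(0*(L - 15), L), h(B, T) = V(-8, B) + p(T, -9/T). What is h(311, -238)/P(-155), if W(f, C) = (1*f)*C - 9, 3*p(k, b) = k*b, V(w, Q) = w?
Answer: -11/13 ≈ -0.84615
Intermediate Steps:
p(k, b) = b*k/3 (p(k, b) = (k*b)/3 = (b*k)/3 = b*k/3)
h(B, T) = -11 (h(B, T) = -8 + (-9/T)*T/3 = -8 - 3 = -11)
W(f, C) = -9 + C*f (W(f, C) = f*C - 9 = C*f - 9 = -9 + C*f)
P(L) = 13 (P(L) = 4 - (-9 + L*(0*(L - 15))) = 4 - (-9 + L*(0*(-15 + L))) = 4 - (-9 + L*0) = 4 - (-9 + 0) = 4 - 1*(-9) = 4 + 9 = 13)
h(311, -238)/P(-155) = -11/13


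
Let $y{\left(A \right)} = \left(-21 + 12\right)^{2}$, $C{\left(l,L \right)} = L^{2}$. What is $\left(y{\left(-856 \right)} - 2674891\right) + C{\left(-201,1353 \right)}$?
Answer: $-844201$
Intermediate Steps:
$y{\left(A \right)} = 81$ ($y{\left(A \right)} = \left(-9\right)^{2} = 81$)
$\left(y{\left(-856 \right)} - 2674891\right) + C{\left(-201,1353 \right)} = \left(81 - 2674891\right) + 1353^{2} = -2674810 + 1830609 = -844201$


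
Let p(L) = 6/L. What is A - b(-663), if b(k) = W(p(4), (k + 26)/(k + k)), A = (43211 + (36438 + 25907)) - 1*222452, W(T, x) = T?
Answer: -233795/2 ≈ -1.1690e+5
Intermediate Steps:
A = -116896 (A = (43211 + 62345) - 222452 = 105556 - 222452 = -116896)
b(k) = 3/2 (b(k) = 6/4 = 6*(1/4) = 3/2)
A - b(-663) = -116896 - 1*3/2 = -116896 - 3/2 = -233795/2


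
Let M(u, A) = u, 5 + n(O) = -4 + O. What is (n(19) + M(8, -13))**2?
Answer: 324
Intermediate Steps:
n(O) = -9 + O (n(O) = -5 + (-4 + O) = -9 + O)
(n(19) + M(8, -13))**2 = ((-9 + 19) + 8)**2 = (10 + 8)**2 = 18**2 = 324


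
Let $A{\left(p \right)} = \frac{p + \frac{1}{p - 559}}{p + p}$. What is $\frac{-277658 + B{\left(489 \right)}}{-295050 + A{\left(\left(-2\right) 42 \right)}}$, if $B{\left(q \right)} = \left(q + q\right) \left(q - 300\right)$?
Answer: $\frac{10026355584}{31872427187} \approx 0.31458$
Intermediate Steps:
$B{\left(q \right)} = 2 q \left(-300 + q\right)$
$A{\left(p \right)} = \frac{p + \frac{1}{-559 + p}}{2 p}$
$\frac{-277658 + B{\left(489 \right)}}{-295050 + A{\left(\left(-2\right) 42 \right)}} = \frac{-277658 + 2 \cdot 489 \left(-300 + 489\right)}{-295050 + \frac{1 + \left(\left(-2\right) 42\right)^{2} - 559 \left(\left(-2\right) 42\right)}{2 \left(\left(-2\right) 42\right) \left(-559 - 84\right)}} = \frac{-277658 + 2 \cdot 489 \cdot 189}{-295050 + \frac{1 + \left(-84\right)^{2} - -46956}{2 \left(-84\right) \left(-559 - 84\right)}} = \frac{-277658 + 184842}{-295050 + \frac{1}{2} \left(- \frac{1}{84}\right) \frac{1}{-643} \left(1 + 7056 + 46956\right)} = - \frac{92816}{-295050 + \frac{1}{2} \left(- \frac{1}{84}\right) \left(- \frac{1}{643}\right) 54013} = - \frac{92816}{-295050 + \frac{54013}{108024}} = - \frac{92816}{- \frac{31872427187}{108024}} = \left(-92816\right) \left(- \frac{108024}{31872427187}\right) = \frac{10026355584}{31872427187}$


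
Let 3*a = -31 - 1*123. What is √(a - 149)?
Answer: I*√1803/3 ≈ 14.154*I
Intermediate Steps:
a = -154/3 (a = (-31 - 1*123)/3 = (-31 - 123)/3 = (⅓)*(-154) = -154/3 ≈ -51.333)
√(a - 149) = √(-154/3 - 149) = √(-601/3) = I*√1803/3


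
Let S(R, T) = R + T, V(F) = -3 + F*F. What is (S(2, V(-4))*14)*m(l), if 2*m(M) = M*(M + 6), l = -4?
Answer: -840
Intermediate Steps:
m(M) = M*(6 + M)/2 (m(M) = (M*(M + 6))/2 = (M*(6 + M))/2 = M*(6 + M)/2)
V(F) = -3 + F²
(S(2, V(-4))*14)*m(l) = ((2 + (-3 + (-4)²))*14)*((½)*(-4)*(6 - 4)) = ((2 + (-3 + 16))*14)*((½)*(-4)*2) = ((2 + 13)*14)*(-4) = (15*14)*(-4) = 210*(-4) = -840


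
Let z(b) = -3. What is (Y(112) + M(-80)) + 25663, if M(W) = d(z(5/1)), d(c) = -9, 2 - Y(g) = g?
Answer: 25544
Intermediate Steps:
Y(g) = 2 - g
M(W) = -9
(Y(112) + M(-80)) + 25663 = ((2 - 1*112) - 9) + 25663 = ((2 - 112) - 9) + 25663 = (-110 - 9) + 25663 = -119 + 25663 = 25544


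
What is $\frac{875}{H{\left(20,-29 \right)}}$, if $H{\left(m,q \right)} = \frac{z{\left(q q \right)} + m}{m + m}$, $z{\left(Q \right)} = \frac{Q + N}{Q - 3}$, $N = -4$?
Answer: $\frac{29330000}{17597} \approx 1666.8$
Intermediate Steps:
$z{\left(Q \right)} = \frac{-4 + Q}{-3 + Q}$ ($z{\left(Q \right)} = \frac{Q - 4}{Q - 3} = \frac{-4 + Q}{-3 + Q}$)
$H{\left(m,q \right)} = \frac{m + \frac{-4 + q^{2}}{-3 + q^{2}}}{2 m}$ ($H{\left(m,q \right)} = \frac{\frac{-4 + q q}{-3 + q q} + m}{m + m} = \frac{\frac{-4 + q^{2}}{-3 + q^{2}} + m}{2 m} = \left(m + \frac{-4 + q^{2}}{-3 + q^{2}}\right) \frac{1}{2 m} = \frac{m + \frac{-4 + q^{2}}{-3 + q^{2}}}{2 m}$)
$\frac{875}{H{\left(20,-29 \right)}} = \frac{875}{\frac{1}{2} \cdot \frac{1}{20} \frac{1}{-3 + \left(-29\right)^{2}} \left(-4 + \left(-29\right)^{2} + 20 \left(-3 + \left(-29\right)^{2}\right)\right)} = \frac{875}{\frac{1}{2} \cdot \frac{1}{20} \frac{1}{-3 + 841} \left(-4 + 841 + 20 \left(-3 + 841\right)\right)} = \frac{875}{\frac{1}{2} \cdot \frac{1}{20} \cdot \frac{1}{838} \left(-4 + 841 + 20 \cdot 838\right)} = \frac{875}{\frac{1}{2} \cdot \frac{1}{20} \cdot \frac{1}{838} \left(-4 + 841 + 16760\right)} = \frac{875}{\frac{1}{2} \cdot \frac{1}{20} \cdot \frac{1}{838} \cdot 17597} = \frac{875}{\frac{17597}{33520}} = 875 \cdot \frac{33520}{17597} = \frac{29330000}{17597}$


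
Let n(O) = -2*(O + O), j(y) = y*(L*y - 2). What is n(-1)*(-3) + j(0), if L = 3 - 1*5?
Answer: -12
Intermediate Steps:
L = -2 (L = 3 - 5 = -2)
j(y) = y*(-2 - 2*y) (j(y) = y*(-2*y - 2) = y*(-2 - 2*y))
n(O) = -4*O
n(-1)*(-3) + j(0) = -4*(-1)*(-3) - 2*0*(1 + 0) = 4*(-3) - 2*0*1 = -12 + 0 = -12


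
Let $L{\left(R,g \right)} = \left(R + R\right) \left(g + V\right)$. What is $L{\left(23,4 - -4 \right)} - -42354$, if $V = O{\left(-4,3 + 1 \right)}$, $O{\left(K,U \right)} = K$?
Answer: $42538$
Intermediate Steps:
$V = -4$
$L{\left(R,g \right)} = 2 R \left(-4 + g\right)$ ($L{\left(R,g \right)} = \left(R + R\right) \left(g - 4\right) = 2 R \left(-4 + g\right)$)
$L{\left(23,4 - -4 \right)} - -42354 = 2 \cdot 23 \left(-4 + \left(4 - -4\right)\right) - -42354 = 2 \cdot 23 \left(-4 + \left(4 + 4\right)\right) + 42354 = 2 \cdot 23 \left(-4 + 8\right) + 42354 = 2 \cdot 23 \cdot 4 + 42354 = 184 + 42354 = 42538$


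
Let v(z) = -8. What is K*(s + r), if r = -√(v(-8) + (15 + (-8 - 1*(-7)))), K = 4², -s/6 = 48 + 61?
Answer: -10464 - 16*√6 ≈ -10503.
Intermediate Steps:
s = -654 (s = -6*(48 + 61) = -6*109 = -654)
K = 16
r = -√6 (r = -√(-8 + (15 + (-8 - 1*(-7)))) = -√(-8 + (15 + (-8 + 7))) = -√(-8 + (15 - 1)) = -√(-8 + 14) = -√6 ≈ -2.4495)
K*(s + r) = 16*(-654 - √6) = -10464 - 16*√6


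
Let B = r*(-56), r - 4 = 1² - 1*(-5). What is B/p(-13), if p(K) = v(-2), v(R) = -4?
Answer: 140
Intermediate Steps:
r = 10 (r = 4 + (1² - 1*(-5)) = 4 + (1 + 5) = 4 + 6 = 10)
p(K) = -4
B = -560 (B = 10*(-56) = -560)
B/p(-13) = -560/(-4) = -560*(-¼) = 140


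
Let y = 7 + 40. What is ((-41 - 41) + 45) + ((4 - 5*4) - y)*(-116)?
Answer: 7271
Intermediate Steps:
y = 47
((-41 - 41) + 45) + ((4 - 5*4) - y)*(-116) = ((-41 - 41) + 45) + ((4 - 5*4) - 1*47)*(-116) = (-82 + 45) + ((4 - 20) - 47)*(-116) = -37 + (-16 - 47)*(-116) = -37 - 63*(-116) = -37 + 7308 = 7271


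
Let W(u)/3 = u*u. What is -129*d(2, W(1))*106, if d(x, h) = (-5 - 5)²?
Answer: -1367400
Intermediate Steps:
W(u) = 3*u² (W(u) = 3*(u*u) = 3*u²)
d(x, h) = 100 (d(x, h) = (-10)² = 100)
-129*d(2, W(1))*106 = -129*100*106 = -12900*106 = -1367400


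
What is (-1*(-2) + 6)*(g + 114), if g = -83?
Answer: 248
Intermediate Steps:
(-1*(-2) + 6)*(g + 114) = (-1*(-2) + 6)*(-83 + 114) = (2 + 6)*31 = 8*31 = 248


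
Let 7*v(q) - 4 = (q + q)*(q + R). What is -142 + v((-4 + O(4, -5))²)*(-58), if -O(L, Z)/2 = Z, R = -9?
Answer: -113978/7 ≈ -16283.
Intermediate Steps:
O(L, Z) = -2*Z
v(q) = 4/7 + 2*q*(-9 + q)/7 (v(q) = 4/7 + ((q + q)*(q - 9))/7 = 4/7 + ((2*q)*(-9 + q))/7 = 4/7 + (2*q*(-9 + q))/7 = 4/7 + 2*q*(-9 + q)/7)
-142 + v((-4 + O(4, -5))²)*(-58) = -142 + (4/7 - 18*(-4 - 2*(-5))²/7 + 2*((-4 - 2*(-5))²)²/7)*(-58) = -142 + (4/7 - 18*(-4 + 10)²/7 + 2*((-4 + 10)²)²/7)*(-58) = -142 + (4/7 - 18/7*6² + 2*(6²)²/7)*(-58) = -142 + (4/7 - 18/7*36 + (2/7)*36²)*(-58) = -142 + (4/7 - 648/7 + (2/7)*1296)*(-58) = -142 + (4/7 - 648/7 + 2592/7)*(-58) = -142 + (1948/7)*(-58) = -142 - 112984/7 = -113978/7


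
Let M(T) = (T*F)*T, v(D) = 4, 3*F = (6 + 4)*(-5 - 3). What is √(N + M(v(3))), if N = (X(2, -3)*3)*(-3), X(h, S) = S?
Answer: I*√3597/3 ≈ 19.992*I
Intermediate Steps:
F = -80/3 (F = ((6 + 4)*(-5 - 3))/3 = (10*(-8))/3 = (⅓)*(-80) = -80/3 ≈ -26.667)
M(T) = -80*T²/3 (M(T) = (T*(-80/3))*T = (-80*T/3)*T = -80*T²/3)
N = 27 (N = -3*3*(-3) = -9*(-3) = 27)
√(N + M(v(3))) = √(27 - 80/3*4²) = √(27 - 80/3*16) = √(27 - 1280/3) = √(-1199/3) = I*√3597/3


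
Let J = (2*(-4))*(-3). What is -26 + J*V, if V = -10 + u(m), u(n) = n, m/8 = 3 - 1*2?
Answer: -74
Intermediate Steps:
J = 24 (J = -8*(-3) = 24)
m = 8 (m = 8*(3 - 1*2) = 8*(3 - 2) = 8*1 = 8)
V = -2 (V = -10 + 8 = -2)
-26 + J*V = -26 + 24*(-2) = -26 - 48 = -74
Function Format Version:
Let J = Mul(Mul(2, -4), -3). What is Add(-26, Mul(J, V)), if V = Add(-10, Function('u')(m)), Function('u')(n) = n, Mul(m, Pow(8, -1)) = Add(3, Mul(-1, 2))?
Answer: -74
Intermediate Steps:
J = 24 (J = Mul(-8, -3) = 24)
m = 8 (m = Mul(8, Add(3, Mul(-1, 2))) = Mul(8, Add(3, -2)) = Mul(8, 1) = 8)
V = -2 (V = Add(-10, 8) = -2)
Add(-26, Mul(J, V)) = Add(-26, Mul(24, -2)) = Add(-26, -48) = -74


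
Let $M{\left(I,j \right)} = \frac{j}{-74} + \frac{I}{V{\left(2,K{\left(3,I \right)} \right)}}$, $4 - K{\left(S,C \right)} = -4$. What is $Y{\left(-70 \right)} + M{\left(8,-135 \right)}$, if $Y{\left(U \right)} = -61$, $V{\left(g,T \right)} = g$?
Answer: $- \frac{4083}{74} \approx -55.176$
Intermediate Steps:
$K{\left(S,C \right)} = 8$ ($K{\left(S,C \right)} = 4 - -4 = 4 + 4 = 8$)
$M{\left(I,j \right)} = \frac{I}{2} - \frac{j}{74}$ ($M{\left(I,j \right)} = \frac{j}{-74} + \frac{I}{2} = j \left(- \frac{1}{74}\right) + I \frac{1}{2} = - \frac{j}{74} + \frac{I}{2} = \frac{I}{2} - \frac{j}{74}$)
$Y{\left(-70 \right)} + M{\left(8,-135 \right)} = -61 + \left(\frac{1}{2} \cdot 8 - - \frac{135}{74}\right) = -61 + \left(4 + \frac{135}{74}\right) = -61 + \frac{431}{74} = - \frac{4083}{74}$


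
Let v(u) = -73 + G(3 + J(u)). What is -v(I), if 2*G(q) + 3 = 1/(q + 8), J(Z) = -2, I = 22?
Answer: 670/9 ≈ 74.444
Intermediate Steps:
G(q) = -3/2 + 1/(2*(8 + q)) (G(q) = -3/2 + 1/(2*(q + 8)) = -3/2 + 1/(2*(8 + q)))
v(u) = -670/9 (v(u) = -73 + (-23 - 3*(3 - 2))/(2*(8 + (3 - 2))) = -73 + (-23 - 3*1)/(2*(8 + 1)) = -73 + (1/2)*(-23 - 3)/9 = -73 + (1/2)*(1/9)*(-26) = -73 - 13/9 = -670/9)
-v(I) = -1*(-670/9) = 670/9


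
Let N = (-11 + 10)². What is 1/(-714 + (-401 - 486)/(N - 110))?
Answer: -109/76939 ≈ -0.0014167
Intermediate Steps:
N = 1 (N = (-1)² = 1)
1/(-714 + (-401 - 486)/(N - 110)) = 1/(-714 + (-401 - 486)/(1 - 110)) = 1/(-714 - 887/(-109)) = 1/(-714 - 887*(-1/109)) = 1/(-714 + 887/109) = 1/(-76939/109) = -109/76939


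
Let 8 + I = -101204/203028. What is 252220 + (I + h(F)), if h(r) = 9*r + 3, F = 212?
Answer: 12898495810/50757 ≈ 2.5412e+5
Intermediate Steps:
I = -431357/50757 (I = -8 - 101204/203028 = -8 - 101204*1/203028 = -8 - 25301/50757 = -431357/50757 ≈ -8.4985)
h(r) = 3 + 9*r
252220 + (I + h(F)) = 252220 + (-431357/50757 + (3 + 9*212)) = 252220 + (-431357/50757 + (3 + 1908)) = 252220 + (-431357/50757 + 1911) = 252220 + 96565270/50757 = 12898495810/50757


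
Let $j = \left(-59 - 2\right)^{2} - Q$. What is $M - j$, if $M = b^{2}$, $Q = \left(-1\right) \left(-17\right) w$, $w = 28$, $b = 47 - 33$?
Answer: $-3049$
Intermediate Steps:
$b = 14$
$Q = 476$ ($Q = \left(-1\right) \left(-17\right) 28 = 17 \cdot 28 = 476$)
$M = 196$ ($M = 14^{2} = 196$)
$j = 3245$ ($j = \left(-59 - 2\right)^{2} - 476 = \left(-61\right)^{2} - 476 = 3721 - 476 = 3245$)
$M - j = 196 - 3245 = -3049$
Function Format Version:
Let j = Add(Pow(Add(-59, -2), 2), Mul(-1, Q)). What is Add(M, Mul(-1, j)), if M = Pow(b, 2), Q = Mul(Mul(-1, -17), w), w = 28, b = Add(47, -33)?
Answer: -3049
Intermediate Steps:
b = 14
Q = 476 (Q = Mul(Mul(-1, -17), 28) = Mul(17, 28) = 476)
M = 196 (M = Pow(14, 2) = 196)
j = 3245 (j = Add(Pow(Add(-59, -2), 2), Mul(-1, 476)) = Add(Pow(-61, 2), -476) = Add(3721, -476) = 3245)
Add(M, Mul(-1, j)) = Add(196, Mul(-1, 3245)) = Add(196, -3245) = -3049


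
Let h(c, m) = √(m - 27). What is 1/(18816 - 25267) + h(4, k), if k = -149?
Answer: -1/6451 + 4*I*√11 ≈ -0.00015501 + 13.266*I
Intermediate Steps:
h(c, m) = √(-27 + m)
1/(18816 - 25267) + h(4, k) = 1/(18816 - 25267) + √(-27 - 149) = 1/(-6451) + √(-176) = -1/6451 + 4*I*√11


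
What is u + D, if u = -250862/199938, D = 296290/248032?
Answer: -745543391/12397755504 ≈ -0.060135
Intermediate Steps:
D = 148145/124016 (D = 296290*(1/248032) = 148145/124016 ≈ 1.1946)
u = -125431/99969 (u = -250862*1/199938 = -125431/99969 ≈ -1.2547)
u + D = -125431/99969 + 148145/124016 = -745543391/12397755504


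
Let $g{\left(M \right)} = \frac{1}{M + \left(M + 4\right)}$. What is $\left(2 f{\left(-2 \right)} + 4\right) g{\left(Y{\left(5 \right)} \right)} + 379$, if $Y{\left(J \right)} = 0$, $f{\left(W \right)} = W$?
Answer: $379$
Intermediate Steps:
$g{\left(M \right)} = \frac{1}{4 + 2 M}$ ($g{\left(M \right)} = \frac{1}{M + \left(4 + M\right)} = \frac{1}{4 + 2 M}$)
$\left(2 f{\left(-2 \right)} + 4\right) g{\left(Y{\left(5 \right)} \right)} + 379 = \left(2 \left(-2\right) + 4\right) \frac{1}{2 \left(2 + 0\right)} + 379 = \left(-4 + 4\right) \frac{1}{2 \cdot 2} + 379 = 0 \cdot \frac{1}{2} \cdot \frac{1}{2} + 379 = 0 \cdot \frac{1}{4} + 379 = 0 + 379 = 379$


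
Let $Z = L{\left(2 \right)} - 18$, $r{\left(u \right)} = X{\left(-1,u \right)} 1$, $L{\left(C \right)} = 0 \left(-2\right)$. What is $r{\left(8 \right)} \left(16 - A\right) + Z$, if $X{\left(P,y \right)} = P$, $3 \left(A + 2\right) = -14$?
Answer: $- \frac{122}{3} \approx -40.667$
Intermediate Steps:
$A = - \frac{20}{3}$ ($A = -2 + \frac{1}{3} \left(-14\right) = -2 - \frac{14}{3} = - \frac{20}{3} \approx -6.6667$)
$L{\left(C \right)} = 0$
$r{\left(u \right)} = -1$ ($r{\left(u \right)} = \left(-1\right) 1 = -1$)
$Z = -18$ ($Z = 0 - 18 = -18$)
$r{\left(8 \right)} \left(16 - A\right) + Z = - (16 - - \frac{20}{3}) - 18 = - (16 + \frac{20}{3}) - 18 = \left(-1\right) \frac{68}{3} - 18 = - \frac{68}{3} - 18 = - \frac{122}{3}$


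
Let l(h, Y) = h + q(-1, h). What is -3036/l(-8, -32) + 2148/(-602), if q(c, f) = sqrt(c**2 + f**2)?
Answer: -7311762/301 - 3036*sqrt(65) ≈ -48769.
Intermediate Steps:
l(h, Y) = h + sqrt(1 + h**2) (l(h, Y) = h + sqrt((-1)**2 + h**2) = h + sqrt(1 + h**2))
-3036/l(-8, -32) + 2148/(-602) = -3036/(-8 + sqrt(1 + (-8)**2)) + 2148/(-602) = -3036/(-8 + sqrt(1 + 64)) + 2148*(-1/602) = -3036/(-8 + sqrt(65)) - 1074/301 = -1074/301 - 3036/(-8 + sqrt(65))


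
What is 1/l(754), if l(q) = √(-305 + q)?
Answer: √449/449 ≈ 0.047193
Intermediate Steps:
1/l(754) = 1/(√(-305 + 754)) = 1/(√449) = √449/449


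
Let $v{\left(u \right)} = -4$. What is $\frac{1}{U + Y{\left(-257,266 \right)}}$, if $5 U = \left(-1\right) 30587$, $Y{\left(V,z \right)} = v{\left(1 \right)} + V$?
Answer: $- \frac{5}{31892} \approx -0.00015678$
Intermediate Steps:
$Y{\left(V,z \right)} = -4 + V$
$U = - \frac{30587}{5}$ ($U = \frac{\left(-1\right) 30587}{5} = \frac{1}{5} \left(-30587\right) = - \frac{30587}{5} \approx -6117.4$)
$\frac{1}{U + Y{\left(-257,266 \right)}} = \frac{1}{- \frac{30587}{5} - 261} = \frac{1}{- \frac{31892}{5}} = - \frac{5}{31892}$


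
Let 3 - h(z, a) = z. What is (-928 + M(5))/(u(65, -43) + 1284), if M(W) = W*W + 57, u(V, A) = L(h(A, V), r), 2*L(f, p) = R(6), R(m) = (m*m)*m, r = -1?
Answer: -141/232 ≈ -0.60776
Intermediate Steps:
R(m) = m**3 (R(m) = m**2*m = m**3)
h(z, a) = 3 - z
L(f, p) = 108 (L(f, p) = (1/2)*6**3 = (1/2)*216 = 108)
u(V, A) = 108
M(W) = 57 + W**2 (M(W) = W**2 + 57 = 57 + W**2)
(-928 + M(5))/(u(65, -43) + 1284) = (-928 + (57 + 5**2))/(108 + 1284) = (-928 + (57 + 25))/1392 = (-928 + 82)*(1/1392) = -846*1/1392 = -141/232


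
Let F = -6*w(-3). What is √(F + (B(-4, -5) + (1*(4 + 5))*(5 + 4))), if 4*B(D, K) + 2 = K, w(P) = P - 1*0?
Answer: √389/2 ≈ 9.8615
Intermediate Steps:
w(P) = P (w(P) = P + 0 = P)
B(D, K) = -½ + K/4
F = 18 (F = -6*(-3) = 18)
√(F + (B(-4, -5) + (1*(4 + 5))*(5 + 4))) = √(18 + ((-½ + (¼)*(-5)) + (1*(4 + 5))*(5 + 4))) = √(18 + ((-½ - 5/4) + (1*9)*9)) = √(18 + (-7/4 + 9*9)) = √(18 + (-7/4 + 81)) = √(18 + 317/4) = √(389/4) = √389/2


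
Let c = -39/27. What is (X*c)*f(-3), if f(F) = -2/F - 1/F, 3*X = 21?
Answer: -91/9 ≈ -10.111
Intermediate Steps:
X = 7 (X = (1/3)*21 = 7)
c = -13/9 (c = -39*1/27 = -13/9 ≈ -1.4444)
f(F) = -3/F
(X*c)*f(-3) = (7*(-13/9))*(-3/(-3)) = -(-91)*(-1)/(3*3) = -91/9*1 = -91/9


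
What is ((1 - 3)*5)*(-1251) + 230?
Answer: 12740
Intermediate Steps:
((1 - 3)*5)*(-1251) + 230 = -2*5*(-1251) + 230 = -10*(-1251) + 230 = 12510 + 230 = 12740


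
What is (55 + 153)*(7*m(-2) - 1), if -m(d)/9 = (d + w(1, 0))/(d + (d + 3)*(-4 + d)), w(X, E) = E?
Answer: -3484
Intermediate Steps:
m(d) = -9*d/(d + (-4 + d)*(3 + d)) (m(d) = -9*(d + 0)/(d + (d + 3)*(-4 + d)) = -9*d/(d + (3 + d)*(-4 + d)) = -9*d/(d + (-4 + d)*(3 + d)))
(55 + 153)*(7*m(-2) - 1) = (55 + 153)*(7*(-9*(-2)/(-12 + (-2)**2)) - 1) = 208*(7*(-9*(-2)/(-12 + 4)) - 1) = 208*(7*(-9*(-2)/(-8)) - 1) = 208*(7*(-9*(-2)*(-1/8)) - 1) = 208*(7*(-9/4) - 1) = 208*(-63/4 - 1) = 208*(-67/4) = -3484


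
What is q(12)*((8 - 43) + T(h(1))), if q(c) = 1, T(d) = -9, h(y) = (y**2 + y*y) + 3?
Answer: -44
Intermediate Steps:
h(y) = 3 + 2*y**2 (h(y) = (y**2 + y**2) + 3 = 2*y**2 + 3 = 3 + 2*y**2)
q(12)*((8 - 43) + T(h(1))) = 1*((8 - 43) - 9) = 1*(-35 - 9) = 1*(-44) = -44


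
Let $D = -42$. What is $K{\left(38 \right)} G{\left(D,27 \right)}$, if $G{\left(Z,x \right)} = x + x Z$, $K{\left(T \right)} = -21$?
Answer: $23247$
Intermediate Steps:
$G{\left(Z,x \right)} = x + Z x$
$K{\left(38 \right)} G{\left(D,27 \right)} = - 21 \cdot 27 \left(1 - 42\right) = - 21 \cdot 27 \left(-41\right) = \left(-21\right) \left(-1107\right) = 23247$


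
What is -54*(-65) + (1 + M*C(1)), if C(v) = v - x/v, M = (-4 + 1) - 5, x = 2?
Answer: 3519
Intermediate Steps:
M = -8 (M = -3 - 5 = -8)
C(v) = v - 2/v
-54*(-65) + (1 + M*C(1)) = -54*(-65) + (1 - 8*(1 - 2/1)) = 3510 + (1 - 8*(1 - 2*1)) = 3510 + (1 - 8*(1 - 2)) = 3510 + (1 - 8*(-1)) = 3510 + (1 + 8) = 3510 + 9 = 3519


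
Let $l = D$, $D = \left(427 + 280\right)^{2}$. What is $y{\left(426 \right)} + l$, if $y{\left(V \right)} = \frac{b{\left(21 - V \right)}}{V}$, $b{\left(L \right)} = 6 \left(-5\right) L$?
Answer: $\frac{35491304}{71} \approx 4.9988 \cdot 10^{5}$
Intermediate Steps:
$b{\left(L \right)} = - 30 L$
$D = 499849$ ($D = 707^{2} = 499849$)
$l = 499849$
$y{\left(V \right)} = \frac{-630 + 30 V}{V}$ ($y{\left(V \right)} = \frac{\left(-30\right) \left(21 - V\right)}{V} = \frac{-630 + 30 V}{V}$)
$y{\left(426 \right)} + l = \left(30 - \frac{630}{426}\right) + 499849 = \left(30 - \frac{105}{71}\right) + 499849 = \frac{2025}{71} + 499849 = \frac{35491304}{71}$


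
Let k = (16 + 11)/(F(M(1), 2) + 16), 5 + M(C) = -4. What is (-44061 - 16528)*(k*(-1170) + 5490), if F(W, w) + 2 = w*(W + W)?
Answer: -4615972965/11 ≈ -4.1963e+8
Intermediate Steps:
M(C) = -9 (M(C) = -5 - 4 = -9)
F(W, w) = -2 + 2*W*w (F(W, w) = -2 + w*(W + W) = -2 + w*(2*W) = -2 + 2*W*w)
k = -27/22 (k = (16 + 11)/((-2 + 2*(-9)*2) + 16) = 27/((-2 - 36) + 16) = 27/(-38 + 16) = 27/(-22) = 27*(-1/22) = -27/22 ≈ -1.2273)
(-44061 - 16528)*(k*(-1170) + 5490) = (-44061 - 16528)*(-27/22*(-1170) + 5490) = -60589*(15795/11 + 5490) = -60589*76185/11 = -4615972965/11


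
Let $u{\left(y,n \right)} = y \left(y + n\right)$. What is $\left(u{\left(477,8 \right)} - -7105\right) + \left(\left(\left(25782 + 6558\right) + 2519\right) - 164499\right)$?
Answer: $108810$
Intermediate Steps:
$u{\left(y,n \right)} = y \left(n + y\right)$
$\left(u{\left(477,8 \right)} - -7105\right) + \left(\left(\left(25782 + 6558\right) + 2519\right) - 164499\right) = \left(477 \left(8 + 477\right) - -7105\right) + \left(\left(\left(25782 + 6558\right) + 2519\right) - 164499\right) = \left(477 \cdot 485 - -7105\right) + \left(\left(32340 + 2519\right) - 164499\right) = \left(231345 + \left(-123411 + 130516\right)\right) + \left(34859 - 164499\right) = \left(231345 + 7105\right) - 129640 = 238450 - 129640 = 108810$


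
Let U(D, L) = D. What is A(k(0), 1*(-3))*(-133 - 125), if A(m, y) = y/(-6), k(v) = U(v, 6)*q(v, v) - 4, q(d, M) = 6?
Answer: -129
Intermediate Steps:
k(v) = -4 + 6*v (k(v) = v*6 - 4 = 6*v - 4 = -4 + 6*v)
A(m, y) = -y/6 (A(m, y) = y*(-⅙) = -y/6)
A(k(0), 1*(-3))*(-133 - 125) = (-(-3)/6)*(-133 - 125) = -⅙*(-3)*(-258) = (½)*(-258) = -129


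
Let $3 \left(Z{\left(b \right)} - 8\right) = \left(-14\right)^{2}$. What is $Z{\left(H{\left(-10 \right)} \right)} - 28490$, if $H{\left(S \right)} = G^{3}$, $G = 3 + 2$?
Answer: $- \frac{85250}{3} \approx -28417.0$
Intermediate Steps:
$G = 5$
$H{\left(S \right)} = 125$ ($H{\left(S \right)} = 5^{3} = 125$)
$Z{\left(b \right)} = \frac{220}{3}$ ($Z{\left(b \right)} = 8 + \frac{\left(-14\right)^{2}}{3} = 8 + \frac{1}{3} \cdot 196 = 8 + \frac{196}{3} = \frac{220}{3}$)
$Z{\left(H{\left(-10 \right)} \right)} - 28490 = \frac{220}{3} - 28490 = - \frac{85250}{3}$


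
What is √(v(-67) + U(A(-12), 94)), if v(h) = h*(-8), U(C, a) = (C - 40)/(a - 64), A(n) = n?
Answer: √120210/15 ≈ 23.114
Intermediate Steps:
U(C, a) = (-40 + C)/(-64 + a)
v(h) = -8*h
√(v(-67) + U(A(-12), 94)) = √(-8*(-67) + (-40 - 12)/(-64 + 94)) = √(536 - 52/30) = √(536 + (1/30)*(-52)) = √(536 - 26/15) = √(8014/15) = √120210/15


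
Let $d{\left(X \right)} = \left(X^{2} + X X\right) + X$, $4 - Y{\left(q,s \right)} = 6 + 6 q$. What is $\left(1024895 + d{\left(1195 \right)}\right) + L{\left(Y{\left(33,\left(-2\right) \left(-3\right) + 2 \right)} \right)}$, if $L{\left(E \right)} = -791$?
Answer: $3881349$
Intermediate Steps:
$Y{\left(q,s \right)} = -2 - 6 q$ ($Y{\left(q,s \right)} = 4 - \left(6 + 6 q\right) = -2 - 6 q$)
$d{\left(X \right)} = X + 2 X^{2}$ ($d{\left(X \right)} = \left(X^{2} + X^{2}\right) + X = 2 X^{2} + X = X + 2 X^{2}$)
$\left(1024895 + d{\left(1195 \right)}\right) + L{\left(Y{\left(33,\left(-2\right) \left(-3\right) + 2 \right)} \right)} = \left(1024895 + 1195 \left(1 + 2 \cdot 1195\right)\right) - 791 = \left(1024895 + 1195 \left(1 + 2390\right)\right) - 791 = \left(1024895 + 1195 \cdot 2391\right) - 791 = \left(1024895 + 2857245\right) - 791 = 3882140 - 791 = 3881349$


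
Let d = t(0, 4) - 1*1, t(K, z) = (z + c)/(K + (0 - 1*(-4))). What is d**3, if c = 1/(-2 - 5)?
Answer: -1/21952 ≈ -4.5554e-5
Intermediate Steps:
c = -1/7 (c = 1/(-7) = -1/7 ≈ -0.14286)
t(K, z) = (-1/7 + z)/(4 + K) (t(K, z) = (z - 1/7)/(K + (0 - 1*(-4))) = (-1/7 + z)/(K + (0 + 4)) = (-1/7 + z)/(K + 4) = (-1/7 + z)/(4 + K))
d = -1/28 (d = (-1/7 + 4)/(4 + 0) - 1*1 = (27/7)/4 - 1 = (1/4)*(27/7) - 1 = 27/28 - 1 = -1/28 ≈ -0.035714)
d**3 = (-1/28)**3 = -1/21952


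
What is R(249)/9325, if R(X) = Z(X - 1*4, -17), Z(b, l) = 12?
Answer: 12/9325 ≈ 0.0012869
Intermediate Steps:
R(X) = 12
R(249)/9325 = 12/9325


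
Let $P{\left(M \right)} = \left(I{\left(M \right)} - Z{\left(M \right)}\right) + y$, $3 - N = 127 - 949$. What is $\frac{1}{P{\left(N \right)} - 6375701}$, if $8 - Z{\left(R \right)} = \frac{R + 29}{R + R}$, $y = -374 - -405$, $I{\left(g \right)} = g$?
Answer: $- \frac{825}{5259253298} \approx -1.5687 \cdot 10^{-7}$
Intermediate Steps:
$N = 825$ ($N = 3 - \left(127 - 949\right) = 3 - -822 = 3 + 822 = 825$)
$y = 31$ ($y = -374 + 405 = 31$)
$Z{\left(R \right)} = 8 - \frac{29 + R}{2 R}$ ($Z{\left(R \right)} = 8 - \frac{R + 29}{R + R} = 8 - \frac{29 + R}{2 R}$)
$P{\left(M \right)} = 31 + M - \frac{-29 + 15 M}{2 M}$ ($P{\left(M \right)} = \left(M - \frac{-29 + 15 M}{2 M}\right) + 31 = 31 + M - \frac{-29 + 15 M}{2 M}$)
$\frac{1}{P{\left(N \right)} - 6375701} = \frac{1}{\left(\frac{47}{2} + 825 + \frac{29}{2 \cdot 825}\right) - 6375701} = \frac{1}{\left(\frac{47}{2} + 825 + \frac{29}{2} \cdot \frac{1}{825}\right) - 6375701} = \frac{1}{\left(\frac{47}{2} + 825 + \frac{29}{1650}\right) - 6375701} = \frac{1}{\frac{700027}{825} - 6375701} = \frac{1}{- \frac{5259253298}{825}} = - \frac{825}{5259253298}$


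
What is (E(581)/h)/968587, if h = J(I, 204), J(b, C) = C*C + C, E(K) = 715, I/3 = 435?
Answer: 143/8101261668 ≈ 1.7652e-8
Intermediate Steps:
I = 1305 (I = 3*435 = 1305)
J(b, C) = C + C² (J(b, C) = C² + C = C + C²)
h = 41820 (h = 204*(1 + 204) = 204*205 = 41820)
(E(581)/h)/968587 = (715/41820)/968587 = (715*(1/41820))*(1/968587) = (143/8364)*(1/968587) = 143/8101261668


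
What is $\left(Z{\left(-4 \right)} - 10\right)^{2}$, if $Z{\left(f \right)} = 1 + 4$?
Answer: $25$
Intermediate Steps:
$Z{\left(f \right)} = 5$
$\left(Z{\left(-4 \right)} - 10\right)^{2} = \left(5 - 10\right)^{2} = \left(-5\right)^{2} = 25$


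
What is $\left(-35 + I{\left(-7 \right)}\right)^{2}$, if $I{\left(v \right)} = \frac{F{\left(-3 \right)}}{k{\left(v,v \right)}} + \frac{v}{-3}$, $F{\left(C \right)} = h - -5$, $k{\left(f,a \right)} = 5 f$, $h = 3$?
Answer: $\frac{11930116}{11025} \approx 1082.1$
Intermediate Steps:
$F{\left(C \right)} = 8$ ($F{\left(C \right)} = 3 - -5 = 3 + 5 = 8$)
$I{\left(v \right)} = - \frac{v}{3} + \frac{8}{5 v}$ ($I{\left(v \right)} = \frac{8}{5 v} + \frac{v}{-3} = 8 \frac{1}{5 v} + v \left(- \frac{1}{3}\right) = \frac{8}{5 v} - \frac{v}{3} = - \frac{v}{3} + \frac{8}{5 v}$)
$\left(-35 + I{\left(-7 \right)}\right)^{2} = \left(-35 + \left(\left(- \frac{1}{3}\right) \left(-7\right) + \frac{8}{5 \left(-7\right)}\right)\right)^{2} = \left(-35 + \left(\frac{7}{3} + \frac{8}{5} \left(- \frac{1}{7}\right)\right)\right)^{2} = \left(-35 + \left(\frac{7}{3} - \frac{8}{35}\right)\right)^{2} = \left(-35 + \frac{221}{105}\right)^{2} = \left(- \frac{3454}{105}\right)^{2} = \frac{11930116}{11025}$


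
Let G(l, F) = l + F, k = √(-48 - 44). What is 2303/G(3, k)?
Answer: 6909/101 - 4606*I*√23/101 ≈ 68.406 - 218.71*I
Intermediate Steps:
k = 2*I*√23 (k = √(-92) = 2*I*√23 ≈ 9.5917*I)
G(l, F) = F + l
2303/G(3, k) = 2303/(2*I*√23 + 3) = 2303/(3 + 2*I*√23)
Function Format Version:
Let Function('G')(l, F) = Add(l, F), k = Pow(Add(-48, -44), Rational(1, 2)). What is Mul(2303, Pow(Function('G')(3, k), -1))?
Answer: Add(Rational(6909, 101), Mul(Rational(-4606, 101), I, Pow(23, Rational(1, 2)))) ≈ Add(68.406, Mul(-218.71, I))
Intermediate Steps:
k = Mul(2, I, Pow(23, Rational(1, 2))) (k = Pow(-92, Rational(1, 2)) = Mul(2, I, Pow(23, Rational(1, 2))) ≈ Mul(9.5917, I))
Function('G')(l, F) = Add(F, l)
Mul(2303, Pow(Function('G')(3, k), -1)) = Mul(2303, Pow(Add(Mul(2, I, Pow(23, Rational(1, 2))), 3), -1)) = Mul(2303, Pow(Add(3, Mul(2, I, Pow(23, Rational(1, 2)))), -1))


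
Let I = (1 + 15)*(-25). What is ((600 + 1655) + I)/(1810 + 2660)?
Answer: 371/894 ≈ 0.41499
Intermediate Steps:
I = -400 (I = 16*(-25) = -400)
((600 + 1655) + I)/(1810 + 2660) = ((600 + 1655) - 400)/(1810 + 2660) = (2255 - 400)/4470 = 1855*(1/4470) = 371/894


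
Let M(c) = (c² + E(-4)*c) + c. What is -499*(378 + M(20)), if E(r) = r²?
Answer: -557882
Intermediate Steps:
M(c) = c² + 17*c (M(c) = (c² + (-4)²*c) + c = (c² + 16*c) + c = c² + 17*c)
-499*(378 + M(20)) = -499*(378 + 20*(17 + 20)) = -499*(378 + 20*37) = -499*(378 + 740) = -499*1118 = -557882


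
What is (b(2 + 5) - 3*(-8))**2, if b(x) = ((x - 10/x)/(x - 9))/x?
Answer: 5349969/9604 ≈ 557.06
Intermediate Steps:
b(x) = (x - 10/x)/(x*(-9 + x)) (b(x) = ((x - 10/x)/(-9 + x))/x = (x - 10/x)/(x*(-9 + x)))
(b(2 + 5) - 3*(-8))**2 = ((-10 + (2 + 5)**2)/((2 + 5)**2*(-9 + (2 + 5))) - 3*(-8))**2 = ((-10 + 7**2)/(7**2*(-9 + 7)) + 24)**2 = ((1/49)*(-10 + 49)/(-2) + 24)**2 = ((1/49)*(-1/2)*39 + 24)**2 = (-39/98 + 24)**2 = (2313/98)**2 = 5349969/9604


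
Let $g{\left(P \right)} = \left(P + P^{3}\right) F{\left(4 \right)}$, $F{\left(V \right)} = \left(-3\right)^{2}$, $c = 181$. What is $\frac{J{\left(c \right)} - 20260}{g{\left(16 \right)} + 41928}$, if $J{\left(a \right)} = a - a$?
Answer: $- \frac{5065}{19734} \approx -0.25666$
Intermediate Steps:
$J{\left(a \right)} = 0$
$F{\left(V \right)} = 9$
$g{\left(P \right)} = 9 P + 9 P^{3}$ ($g{\left(P \right)} = \left(P + P^{3}\right) 9 = 9 P + 9 P^{3}$)
$\frac{J{\left(c \right)} - 20260}{g{\left(16 \right)} + 41928} = \frac{0 - 20260}{9 \cdot 16 \left(1 + 16^{2}\right) + 41928} = - \frac{20260}{9 \cdot 16 \left(1 + 256\right) + 41928} = - \frac{20260}{9 \cdot 16 \cdot 257 + 41928} = - \frac{20260}{37008 + 41928} = - \frac{20260}{78936} = \left(-20260\right) \frac{1}{78936} = - \frac{5065}{19734}$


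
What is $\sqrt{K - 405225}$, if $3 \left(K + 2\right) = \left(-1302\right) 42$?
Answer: $i \sqrt{423455} \approx 650.73 i$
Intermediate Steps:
$K = -18230$ ($K = -2 + \frac{\left(-1302\right) 42}{3} = -2 + \frac{1}{3} \left(-54684\right) = -2 - 18228 = -18230$)
$\sqrt{K - 405225} = \sqrt{-18230 - 405225} = \sqrt{-423455} = i \sqrt{423455}$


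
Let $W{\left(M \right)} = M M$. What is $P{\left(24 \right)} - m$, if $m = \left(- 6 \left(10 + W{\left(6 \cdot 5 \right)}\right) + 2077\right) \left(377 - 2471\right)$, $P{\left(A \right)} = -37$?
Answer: $-7084039$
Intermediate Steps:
$W{\left(M \right)} = M^{2}$
$m = 7084002$ ($m = \left(- 6 \left(10 + \left(6 \cdot 5\right)^{2}\right) + 2077\right) \left(377 - 2471\right) = \left(- 6 \left(10 + 30^{2}\right) + 2077\right) \left(-2094\right) = \left(- 6 \left(10 + 900\right) + 2077\right) \left(-2094\right) = \left(\left(-6\right) 910 + 2077\right) \left(-2094\right) = \left(-5460 + 2077\right) \left(-2094\right) = \left(-3383\right) \left(-2094\right) = 7084002$)
$P{\left(24 \right)} - m = -37 - 7084002 = -7084039$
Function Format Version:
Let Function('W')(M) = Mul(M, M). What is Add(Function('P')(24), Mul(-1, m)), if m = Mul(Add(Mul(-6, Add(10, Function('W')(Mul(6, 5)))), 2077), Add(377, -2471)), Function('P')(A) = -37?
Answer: -7084039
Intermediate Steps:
Function('W')(M) = Pow(M, 2)
m = 7084002 (m = Mul(Add(Mul(-6, Add(10, Pow(Mul(6, 5), 2))), 2077), Add(377, -2471)) = Mul(Add(Mul(-6, Add(10, Pow(30, 2))), 2077), -2094) = Mul(Add(Mul(-6, Add(10, 900)), 2077), -2094) = Mul(Add(Mul(-6, 910), 2077), -2094) = Mul(Add(-5460, 2077), -2094) = Mul(-3383, -2094) = 7084002)
Add(Function('P')(24), Mul(-1, m)) = Add(-37, Mul(-1, 7084002)) = Add(-37, -7084002) = -7084039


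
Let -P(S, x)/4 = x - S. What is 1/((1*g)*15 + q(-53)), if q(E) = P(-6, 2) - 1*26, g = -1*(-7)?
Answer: 1/47 ≈ 0.021277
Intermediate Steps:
P(S, x) = -4*x + 4*S (P(S, x) = -4*(x - S) = -4*x + 4*S)
g = 7
q(E) = -58 (q(E) = (-4*2 + 4*(-6)) - 1*26 = (-8 - 24) - 26 = -32 - 26 = -58)
1/((1*g)*15 + q(-53)) = 1/((1*7)*15 - 58) = 1/(7*15 - 58) = 1/(105 - 58) = 1/47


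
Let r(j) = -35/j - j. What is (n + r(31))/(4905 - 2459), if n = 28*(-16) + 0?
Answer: -7442/37913 ≈ -0.19629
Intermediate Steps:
n = -448 (n = -448 + 0 = -448)
r(j) = -j - 35/j
(n + r(31))/(4905 - 2459) = (-448 + (-1*31 - 35/31))/(4905 - 2459) = (-448 + (-31 - 35*1/31))/2446 = (-448 + (-31 - 35/31))*(1/2446) = (-448 - 996/31)*(1/2446) = -14884/31*1/2446 = -7442/37913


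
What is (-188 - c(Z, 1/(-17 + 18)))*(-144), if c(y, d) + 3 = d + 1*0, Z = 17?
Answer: 26784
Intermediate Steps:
c(y, d) = -3 + d (c(y, d) = -3 + (d + 1*0) = -3 + (d + 0) = -3 + d)
(-188 - c(Z, 1/(-17 + 18)))*(-144) = (-188 - (-3 + 1/(-17 + 18)))*(-144) = (-188 - (-3 + 1/1))*(-144) = (-188 - (-3 + 1))*(-144) = (-188 - 1*(-2))*(-144) = (-188 + 2)*(-144) = -186*(-144) = 26784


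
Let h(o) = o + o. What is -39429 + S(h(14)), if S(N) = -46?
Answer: -39475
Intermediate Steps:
h(o) = 2*o
-39429 + S(h(14)) = -39429 - 46 = -39475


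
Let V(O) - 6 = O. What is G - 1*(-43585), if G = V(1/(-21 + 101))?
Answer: 3487281/80 ≈ 43591.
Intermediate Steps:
V(O) = 6 + O
G = 481/80 (G = 6 + 1/(-21 + 101) = 6 + 1/80 = 481/80 ≈ 6.0125)
G - 1*(-43585) = 481/80 - 1*(-43585) = 481/80 + 43585 = 3487281/80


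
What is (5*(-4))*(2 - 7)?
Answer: 100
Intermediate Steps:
(5*(-4))*(2 - 7) = -20*(-5) = 100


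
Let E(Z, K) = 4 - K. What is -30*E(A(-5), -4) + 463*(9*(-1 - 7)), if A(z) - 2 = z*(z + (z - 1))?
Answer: -33576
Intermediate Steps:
A(z) = 2 + z*(-1 + 2*z) (A(z) = 2 + z*(z + (z - 1)) = 2 + z*(z + (-1 + z)) = 2 + z*(-1 + 2*z))
-30*E(A(-5), -4) + 463*(9*(-1 - 7)) = -30*(4 - 1*(-4)) + 463*(9*(-1 - 7)) = -30*(4 + 4) + 463*(9*(-8)) = -30*8 + 463*(-72) = -240 - 33336 = -33576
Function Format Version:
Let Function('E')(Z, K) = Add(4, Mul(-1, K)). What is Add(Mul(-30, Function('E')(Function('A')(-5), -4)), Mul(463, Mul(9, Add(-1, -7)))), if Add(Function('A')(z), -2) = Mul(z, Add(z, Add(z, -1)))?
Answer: -33576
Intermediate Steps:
Function('A')(z) = Add(2, Mul(z, Add(-1, Mul(2, z)))) (Function('A')(z) = Add(2, Mul(z, Add(z, Add(z, -1)))) = Add(2, Mul(z, Add(z, Add(-1, z)))) = Add(2, Mul(z, Add(-1, Mul(2, z)))))
Add(Mul(-30, Function('E')(Function('A')(-5), -4)), Mul(463, Mul(9, Add(-1, -7)))) = Add(Mul(-30, Add(4, Mul(-1, -4))), Mul(463, Mul(9, Add(-1, -7)))) = Add(Mul(-30, Add(4, 4)), Mul(463, Mul(9, -8))) = Add(Mul(-30, 8), Mul(463, -72)) = Add(-240, -33336) = -33576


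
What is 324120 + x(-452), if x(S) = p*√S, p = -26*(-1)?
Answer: 324120 + 52*I*√113 ≈ 3.2412e+5 + 552.77*I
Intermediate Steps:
p = 26
x(S) = 26*√S
324120 + x(-452) = 324120 + 26*√(-452) = 324120 + 26*(2*I*√113) = 324120 + 52*I*√113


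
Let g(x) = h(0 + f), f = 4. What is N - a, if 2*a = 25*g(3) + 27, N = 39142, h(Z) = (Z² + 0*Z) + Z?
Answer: 77757/2 ≈ 38879.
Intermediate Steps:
h(Z) = Z + Z² (h(Z) = (Z² + 0) + Z = Z² + Z = Z + Z²)
g(x) = 20 (g(x) = (0 + 4)*(1 + (0 + 4)) = 4*(1 + 4) = 4*5 = 20)
a = 527/2 (a = (25*20 + 27)/2 = (500 + 27)/2 = (½)*527 = 527/2 ≈ 263.50)
N - a = 39142 - 1*527/2 = 39142 - 527/2 = 77757/2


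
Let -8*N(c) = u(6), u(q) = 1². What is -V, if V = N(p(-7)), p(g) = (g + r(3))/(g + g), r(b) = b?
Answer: ⅛ ≈ 0.12500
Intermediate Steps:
p(g) = (3 + g)/(2*g) (p(g) = (g + 3)/(g + g) = (3 + g)/((2*g)) = (3 + g)*(1/(2*g)) = (3 + g)/(2*g))
u(q) = 1
N(c) = -⅛ (N(c) = -⅛*1 = -⅛)
V = -⅛ ≈ -0.12500
-V = -1*(-⅛) = ⅛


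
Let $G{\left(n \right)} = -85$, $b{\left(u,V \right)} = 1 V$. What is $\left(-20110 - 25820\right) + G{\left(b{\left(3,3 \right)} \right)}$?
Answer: $-46015$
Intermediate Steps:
$b{\left(u,V \right)} = V$
$\left(-20110 - 25820\right) + G{\left(b{\left(3,3 \right)} \right)} = \left(-20110 - 25820\right) - 85 = -45930 - 85 = -46015$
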